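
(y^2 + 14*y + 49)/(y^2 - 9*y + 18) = (y^2 + 14*y + 49)/(y^2 - 9*y + 18)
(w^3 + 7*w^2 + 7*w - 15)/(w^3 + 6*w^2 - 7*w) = (w^2 + 8*w + 15)/(w*(w + 7))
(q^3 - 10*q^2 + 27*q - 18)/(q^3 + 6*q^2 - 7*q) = (q^2 - 9*q + 18)/(q*(q + 7))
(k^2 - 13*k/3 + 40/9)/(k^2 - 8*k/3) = (k - 5/3)/k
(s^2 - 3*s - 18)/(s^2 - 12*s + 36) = (s + 3)/(s - 6)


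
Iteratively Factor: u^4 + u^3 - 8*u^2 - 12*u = (u + 2)*(u^3 - u^2 - 6*u) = (u - 3)*(u + 2)*(u^2 + 2*u) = u*(u - 3)*(u + 2)*(u + 2)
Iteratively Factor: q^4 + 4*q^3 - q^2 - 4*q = (q + 4)*(q^3 - q) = (q - 1)*(q + 4)*(q^2 + q) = (q - 1)*(q + 1)*(q + 4)*(q)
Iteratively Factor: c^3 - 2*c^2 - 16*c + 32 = (c + 4)*(c^2 - 6*c + 8) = (c - 4)*(c + 4)*(c - 2)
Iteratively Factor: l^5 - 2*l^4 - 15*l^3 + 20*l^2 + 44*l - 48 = (l - 1)*(l^4 - l^3 - 16*l^2 + 4*l + 48) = (l - 1)*(l + 3)*(l^3 - 4*l^2 - 4*l + 16) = (l - 1)*(l + 2)*(l + 3)*(l^2 - 6*l + 8) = (l - 4)*(l - 1)*(l + 2)*(l + 3)*(l - 2)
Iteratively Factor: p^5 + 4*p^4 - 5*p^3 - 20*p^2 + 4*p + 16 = (p + 4)*(p^4 - 5*p^2 + 4) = (p + 2)*(p + 4)*(p^3 - 2*p^2 - p + 2) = (p - 1)*(p + 2)*(p + 4)*(p^2 - p - 2) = (p - 2)*(p - 1)*(p + 2)*(p + 4)*(p + 1)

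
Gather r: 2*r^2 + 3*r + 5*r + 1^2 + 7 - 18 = 2*r^2 + 8*r - 10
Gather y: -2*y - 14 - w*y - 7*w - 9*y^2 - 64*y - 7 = -7*w - 9*y^2 + y*(-w - 66) - 21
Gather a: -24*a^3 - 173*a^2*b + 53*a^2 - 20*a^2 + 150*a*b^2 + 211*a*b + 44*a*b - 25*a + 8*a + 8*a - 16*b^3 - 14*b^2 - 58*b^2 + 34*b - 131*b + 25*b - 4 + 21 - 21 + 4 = -24*a^3 + a^2*(33 - 173*b) + a*(150*b^2 + 255*b - 9) - 16*b^3 - 72*b^2 - 72*b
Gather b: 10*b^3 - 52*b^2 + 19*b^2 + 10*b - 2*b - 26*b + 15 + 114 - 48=10*b^3 - 33*b^2 - 18*b + 81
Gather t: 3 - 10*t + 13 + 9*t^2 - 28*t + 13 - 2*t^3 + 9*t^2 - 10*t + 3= -2*t^3 + 18*t^2 - 48*t + 32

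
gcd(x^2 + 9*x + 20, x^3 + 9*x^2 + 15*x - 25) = x + 5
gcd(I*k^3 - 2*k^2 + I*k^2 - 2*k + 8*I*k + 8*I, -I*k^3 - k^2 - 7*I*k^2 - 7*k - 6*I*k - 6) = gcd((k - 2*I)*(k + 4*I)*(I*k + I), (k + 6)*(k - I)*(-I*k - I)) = k + 1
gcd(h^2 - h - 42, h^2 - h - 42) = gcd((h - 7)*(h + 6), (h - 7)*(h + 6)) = h^2 - h - 42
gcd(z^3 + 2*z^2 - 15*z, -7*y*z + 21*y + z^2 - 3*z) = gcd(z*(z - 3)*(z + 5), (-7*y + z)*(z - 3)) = z - 3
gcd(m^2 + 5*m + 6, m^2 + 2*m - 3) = m + 3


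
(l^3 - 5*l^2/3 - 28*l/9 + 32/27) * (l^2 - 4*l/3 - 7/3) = l^5 - 3*l^4 - 29*l^3/9 + 83*l^2/9 + 460*l/81 - 224/81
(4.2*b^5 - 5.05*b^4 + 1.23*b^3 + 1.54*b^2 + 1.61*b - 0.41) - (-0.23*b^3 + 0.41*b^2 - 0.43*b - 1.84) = 4.2*b^5 - 5.05*b^4 + 1.46*b^3 + 1.13*b^2 + 2.04*b + 1.43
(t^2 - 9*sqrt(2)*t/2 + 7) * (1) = t^2 - 9*sqrt(2)*t/2 + 7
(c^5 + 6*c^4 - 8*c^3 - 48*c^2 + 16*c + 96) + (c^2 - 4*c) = c^5 + 6*c^4 - 8*c^3 - 47*c^2 + 12*c + 96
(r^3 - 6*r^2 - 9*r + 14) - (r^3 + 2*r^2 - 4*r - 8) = -8*r^2 - 5*r + 22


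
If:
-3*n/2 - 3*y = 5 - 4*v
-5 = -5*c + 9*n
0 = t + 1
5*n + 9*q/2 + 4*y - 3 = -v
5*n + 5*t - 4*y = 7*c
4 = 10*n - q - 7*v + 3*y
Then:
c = 5047/1951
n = 1720/1951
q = 8332/1951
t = -1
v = -3757/1951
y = -9121/1951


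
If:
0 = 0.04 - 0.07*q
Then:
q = 0.57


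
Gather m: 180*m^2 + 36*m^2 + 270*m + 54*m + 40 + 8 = 216*m^2 + 324*m + 48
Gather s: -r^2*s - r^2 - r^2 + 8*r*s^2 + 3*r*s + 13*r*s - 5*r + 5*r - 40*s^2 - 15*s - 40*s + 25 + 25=-2*r^2 + s^2*(8*r - 40) + s*(-r^2 + 16*r - 55) + 50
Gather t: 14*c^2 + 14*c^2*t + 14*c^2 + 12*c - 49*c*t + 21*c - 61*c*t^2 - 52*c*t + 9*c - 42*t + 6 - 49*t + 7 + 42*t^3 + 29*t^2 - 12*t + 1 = 28*c^2 + 42*c + 42*t^3 + t^2*(29 - 61*c) + t*(14*c^2 - 101*c - 103) + 14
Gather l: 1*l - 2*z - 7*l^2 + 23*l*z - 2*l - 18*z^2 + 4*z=-7*l^2 + l*(23*z - 1) - 18*z^2 + 2*z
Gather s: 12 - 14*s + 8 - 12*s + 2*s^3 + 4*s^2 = 2*s^3 + 4*s^2 - 26*s + 20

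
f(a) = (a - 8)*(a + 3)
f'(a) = 2*a - 5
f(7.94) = -0.66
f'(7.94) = 10.88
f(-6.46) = 50.03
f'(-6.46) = -17.92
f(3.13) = -29.85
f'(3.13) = 1.26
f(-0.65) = -20.33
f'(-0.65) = -6.30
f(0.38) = -25.76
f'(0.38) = -4.24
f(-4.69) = 21.45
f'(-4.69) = -14.38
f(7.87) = -1.41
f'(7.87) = 10.74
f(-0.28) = -22.52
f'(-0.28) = -5.56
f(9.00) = 12.00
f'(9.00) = 13.00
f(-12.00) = 180.00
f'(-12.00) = -29.00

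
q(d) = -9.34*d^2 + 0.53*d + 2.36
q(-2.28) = -47.40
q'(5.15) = -95.67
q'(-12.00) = 224.69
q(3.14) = -88.06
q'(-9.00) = 168.65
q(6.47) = -385.19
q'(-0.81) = 15.66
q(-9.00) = -758.95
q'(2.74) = -50.65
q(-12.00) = -1348.96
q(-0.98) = -7.13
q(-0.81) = -4.20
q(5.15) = -242.63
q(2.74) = -66.31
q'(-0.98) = 18.84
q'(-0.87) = 16.78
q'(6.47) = -120.33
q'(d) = 0.53 - 18.68*d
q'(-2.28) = 43.12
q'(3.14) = -58.13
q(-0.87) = -5.17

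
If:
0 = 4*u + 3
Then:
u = -3/4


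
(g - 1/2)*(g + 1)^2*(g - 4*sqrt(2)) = g^4 - 4*sqrt(2)*g^3 + 3*g^3/2 - 6*sqrt(2)*g^2 - g/2 + 2*sqrt(2)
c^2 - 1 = (c - 1)*(c + 1)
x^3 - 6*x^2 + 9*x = x*(x - 3)^2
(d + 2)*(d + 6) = d^2 + 8*d + 12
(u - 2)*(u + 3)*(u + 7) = u^3 + 8*u^2 + u - 42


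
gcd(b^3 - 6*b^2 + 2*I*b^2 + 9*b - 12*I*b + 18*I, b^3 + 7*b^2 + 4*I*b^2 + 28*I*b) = 1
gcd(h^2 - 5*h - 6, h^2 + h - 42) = h - 6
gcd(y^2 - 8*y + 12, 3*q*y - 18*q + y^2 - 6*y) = y - 6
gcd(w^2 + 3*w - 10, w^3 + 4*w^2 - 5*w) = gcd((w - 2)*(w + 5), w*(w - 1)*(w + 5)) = w + 5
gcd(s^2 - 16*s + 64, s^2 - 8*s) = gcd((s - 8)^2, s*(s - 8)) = s - 8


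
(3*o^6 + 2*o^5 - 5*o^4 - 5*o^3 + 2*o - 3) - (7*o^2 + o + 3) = 3*o^6 + 2*o^5 - 5*o^4 - 5*o^3 - 7*o^2 + o - 6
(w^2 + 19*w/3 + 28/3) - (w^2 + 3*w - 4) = 10*w/3 + 40/3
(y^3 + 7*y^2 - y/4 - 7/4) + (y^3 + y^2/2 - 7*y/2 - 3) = 2*y^3 + 15*y^2/2 - 15*y/4 - 19/4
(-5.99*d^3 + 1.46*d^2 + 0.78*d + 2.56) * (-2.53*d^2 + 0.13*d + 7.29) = 15.1547*d^5 - 4.4725*d^4 - 45.4507*d^3 + 4.268*d^2 + 6.019*d + 18.6624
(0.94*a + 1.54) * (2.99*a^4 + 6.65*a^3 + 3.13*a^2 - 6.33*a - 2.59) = 2.8106*a^5 + 10.8556*a^4 + 13.1832*a^3 - 1.13*a^2 - 12.1828*a - 3.9886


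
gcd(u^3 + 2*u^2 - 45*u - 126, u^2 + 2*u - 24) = u + 6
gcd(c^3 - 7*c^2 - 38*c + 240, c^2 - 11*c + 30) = c - 5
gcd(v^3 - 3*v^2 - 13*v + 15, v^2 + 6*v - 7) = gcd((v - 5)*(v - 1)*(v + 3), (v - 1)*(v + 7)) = v - 1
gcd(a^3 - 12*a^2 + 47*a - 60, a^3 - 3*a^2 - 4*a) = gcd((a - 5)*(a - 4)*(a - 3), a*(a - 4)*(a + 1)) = a - 4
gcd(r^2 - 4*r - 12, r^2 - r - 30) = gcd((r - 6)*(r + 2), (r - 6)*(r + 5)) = r - 6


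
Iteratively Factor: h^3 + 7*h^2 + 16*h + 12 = (h + 2)*(h^2 + 5*h + 6) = (h + 2)^2*(h + 3)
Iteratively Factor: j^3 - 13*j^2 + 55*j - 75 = (j - 5)*(j^2 - 8*j + 15) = (j - 5)^2*(j - 3)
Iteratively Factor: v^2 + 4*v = (v + 4)*(v)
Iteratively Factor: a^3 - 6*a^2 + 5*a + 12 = (a + 1)*(a^2 - 7*a + 12) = (a - 4)*(a + 1)*(a - 3)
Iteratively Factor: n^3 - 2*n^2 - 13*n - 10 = (n + 1)*(n^2 - 3*n - 10) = (n - 5)*(n + 1)*(n + 2)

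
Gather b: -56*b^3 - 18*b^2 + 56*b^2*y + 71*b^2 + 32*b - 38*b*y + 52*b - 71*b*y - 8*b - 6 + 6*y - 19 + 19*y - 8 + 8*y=-56*b^3 + b^2*(56*y + 53) + b*(76 - 109*y) + 33*y - 33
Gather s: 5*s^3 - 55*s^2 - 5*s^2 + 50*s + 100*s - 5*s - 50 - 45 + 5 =5*s^3 - 60*s^2 + 145*s - 90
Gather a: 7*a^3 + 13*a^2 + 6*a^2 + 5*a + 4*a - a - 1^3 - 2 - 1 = 7*a^3 + 19*a^2 + 8*a - 4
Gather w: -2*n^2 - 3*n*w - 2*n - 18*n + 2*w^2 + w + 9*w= -2*n^2 - 20*n + 2*w^2 + w*(10 - 3*n)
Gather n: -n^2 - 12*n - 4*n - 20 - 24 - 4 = -n^2 - 16*n - 48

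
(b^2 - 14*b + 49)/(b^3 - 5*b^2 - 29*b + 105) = (b - 7)/(b^2 + 2*b - 15)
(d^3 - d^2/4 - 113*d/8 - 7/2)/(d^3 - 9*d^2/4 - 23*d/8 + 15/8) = (8*d^3 - 2*d^2 - 113*d - 28)/(8*d^3 - 18*d^2 - 23*d + 15)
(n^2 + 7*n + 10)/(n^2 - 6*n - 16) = (n + 5)/(n - 8)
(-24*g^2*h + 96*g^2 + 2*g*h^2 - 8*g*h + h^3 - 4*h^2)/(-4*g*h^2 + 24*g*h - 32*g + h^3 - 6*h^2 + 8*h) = (6*g + h)/(h - 2)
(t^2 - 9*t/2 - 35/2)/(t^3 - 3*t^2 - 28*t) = (t + 5/2)/(t*(t + 4))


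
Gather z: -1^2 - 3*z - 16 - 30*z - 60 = -33*z - 77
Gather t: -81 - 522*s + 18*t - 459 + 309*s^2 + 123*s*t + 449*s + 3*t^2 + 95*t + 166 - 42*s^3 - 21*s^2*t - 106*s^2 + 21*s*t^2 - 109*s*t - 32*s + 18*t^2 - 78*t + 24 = -42*s^3 + 203*s^2 - 105*s + t^2*(21*s + 21) + t*(-21*s^2 + 14*s + 35) - 350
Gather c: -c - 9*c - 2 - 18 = -10*c - 20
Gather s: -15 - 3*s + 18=3 - 3*s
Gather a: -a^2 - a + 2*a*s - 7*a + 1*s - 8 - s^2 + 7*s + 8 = -a^2 + a*(2*s - 8) - s^2 + 8*s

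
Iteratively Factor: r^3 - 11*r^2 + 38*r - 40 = (r - 2)*(r^2 - 9*r + 20) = (r - 5)*(r - 2)*(r - 4)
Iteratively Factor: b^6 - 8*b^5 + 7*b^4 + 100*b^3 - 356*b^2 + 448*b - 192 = (b - 4)*(b^5 - 4*b^4 - 9*b^3 + 64*b^2 - 100*b + 48) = (b - 4)*(b - 2)*(b^4 - 2*b^3 - 13*b^2 + 38*b - 24) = (b - 4)*(b - 2)*(b - 1)*(b^3 - b^2 - 14*b + 24) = (b - 4)*(b - 2)^2*(b - 1)*(b^2 + b - 12) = (b - 4)*(b - 3)*(b - 2)^2*(b - 1)*(b + 4)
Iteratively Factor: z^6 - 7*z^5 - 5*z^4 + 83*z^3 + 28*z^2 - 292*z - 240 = (z - 5)*(z^5 - 2*z^4 - 15*z^3 + 8*z^2 + 68*z + 48) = (z - 5)*(z - 4)*(z^4 + 2*z^3 - 7*z^2 - 20*z - 12) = (z - 5)*(z - 4)*(z - 3)*(z^3 + 5*z^2 + 8*z + 4) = (z - 5)*(z - 4)*(z - 3)*(z + 2)*(z^2 + 3*z + 2) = (z - 5)*(z - 4)*(z - 3)*(z + 2)^2*(z + 1)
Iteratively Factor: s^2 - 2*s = (s)*(s - 2)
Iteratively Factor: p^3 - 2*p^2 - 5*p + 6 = (p - 1)*(p^2 - p - 6) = (p - 3)*(p - 1)*(p + 2)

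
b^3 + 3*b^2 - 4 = (b - 1)*(b + 2)^2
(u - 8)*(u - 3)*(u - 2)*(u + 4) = u^4 - 9*u^3 - 6*u^2 + 136*u - 192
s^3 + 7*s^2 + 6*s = s*(s + 1)*(s + 6)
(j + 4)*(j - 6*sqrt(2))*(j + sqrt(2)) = j^3 - 5*sqrt(2)*j^2 + 4*j^2 - 20*sqrt(2)*j - 12*j - 48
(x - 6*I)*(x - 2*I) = x^2 - 8*I*x - 12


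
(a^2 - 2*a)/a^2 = (a - 2)/a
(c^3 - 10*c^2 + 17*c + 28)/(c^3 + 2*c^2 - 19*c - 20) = (c - 7)/(c + 5)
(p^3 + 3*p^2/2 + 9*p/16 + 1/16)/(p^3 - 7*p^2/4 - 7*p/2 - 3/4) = (p + 1/4)/(p - 3)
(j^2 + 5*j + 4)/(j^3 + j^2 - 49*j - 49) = (j + 4)/(j^2 - 49)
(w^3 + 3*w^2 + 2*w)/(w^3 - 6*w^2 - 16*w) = (w + 1)/(w - 8)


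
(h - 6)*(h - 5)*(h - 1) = h^3 - 12*h^2 + 41*h - 30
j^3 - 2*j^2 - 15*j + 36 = (j - 3)^2*(j + 4)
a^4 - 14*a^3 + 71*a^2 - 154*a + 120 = (a - 5)*(a - 4)*(a - 3)*(a - 2)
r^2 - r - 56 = (r - 8)*(r + 7)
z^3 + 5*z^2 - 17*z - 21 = (z - 3)*(z + 1)*(z + 7)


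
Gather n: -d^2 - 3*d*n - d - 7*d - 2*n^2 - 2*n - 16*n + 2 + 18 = -d^2 - 8*d - 2*n^2 + n*(-3*d - 18) + 20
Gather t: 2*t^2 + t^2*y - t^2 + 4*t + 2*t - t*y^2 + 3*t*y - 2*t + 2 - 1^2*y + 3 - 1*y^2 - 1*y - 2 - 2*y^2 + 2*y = t^2*(y + 1) + t*(-y^2 + 3*y + 4) - 3*y^2 + 3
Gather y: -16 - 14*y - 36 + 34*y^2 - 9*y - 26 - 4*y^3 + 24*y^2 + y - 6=-4*y^3 + 58*y^2 - 22*y - 84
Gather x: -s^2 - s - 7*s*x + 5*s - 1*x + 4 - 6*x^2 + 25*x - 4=-s^2 + 4*s - 6*x^2 + x*(24 - 7*s)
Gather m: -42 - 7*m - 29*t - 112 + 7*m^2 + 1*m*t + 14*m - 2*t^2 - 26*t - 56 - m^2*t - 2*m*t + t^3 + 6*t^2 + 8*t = m^2*(7 - t) + m*(7 - t) + t^3 + 4*t^2 - 47*t - 210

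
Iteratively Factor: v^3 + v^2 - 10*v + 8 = (v - 1)*(v^2 + 2*v - 8) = (v - 2)*(v - 1)*(v + 4)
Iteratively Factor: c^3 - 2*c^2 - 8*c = (c)*(c^2 - 2*c - 8) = c*(c - 4)*(c + 2)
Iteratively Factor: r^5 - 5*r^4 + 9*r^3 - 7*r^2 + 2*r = (r - 1)*(r^4 - 4*r^3 + 5*r^2 - 2*r) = (r - 1)^2*(r^3 - 3*r^2 + 2*r) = (r - 1)^3*(r^2 - 2*r) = r*(r - 1)^3*(r - 2)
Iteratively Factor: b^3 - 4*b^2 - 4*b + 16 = (b - 4)*(b^2 - 4) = (b - 4)*(b + 2)*(b - 2)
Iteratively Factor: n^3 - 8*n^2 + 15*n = (n - 5)*(n^2 - 3*n) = (n - 5)*(n - 3)*(n)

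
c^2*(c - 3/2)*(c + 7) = c^4 + 11*c^3/2 - 21*c^2/2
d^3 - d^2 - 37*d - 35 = (d - 7)*(d + 1)*(d + 5)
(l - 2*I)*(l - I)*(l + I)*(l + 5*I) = l^4 + 3*I*l^3 + 11*l^2 + 3*I*l + 10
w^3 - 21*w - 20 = (w - 5)*(w + 1)*(w + 4)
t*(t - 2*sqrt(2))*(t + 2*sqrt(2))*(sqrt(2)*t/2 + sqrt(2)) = sqrt(2)*t^4/2 + sqrt(2)*t^3 - 4*sqrt(2)*t^2 - 8*sqrt(2)*t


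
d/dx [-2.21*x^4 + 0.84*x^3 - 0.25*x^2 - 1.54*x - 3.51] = -8.84*x^3 + 2.52*x^2 - 0.5*x - 1.54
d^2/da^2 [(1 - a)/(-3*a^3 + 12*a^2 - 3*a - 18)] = 2*((a - 1)*(3*a^2 - 8*a + 1)^2 + (-3*a^2 + 8*a - (a - 1)*(3*a - 4) - 1)*(a^3 - 4*a^2 + a + 6))/(3*(a^3 - 4*a^2 + a + 6)^3)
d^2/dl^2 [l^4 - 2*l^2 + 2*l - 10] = 12*l^2 - 4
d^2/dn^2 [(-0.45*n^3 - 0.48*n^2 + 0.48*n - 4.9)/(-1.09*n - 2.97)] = (1.06929*n^3 + 8.74071*n^2 + 23.81643*n + 23.219252)/(1.295029*n^3 + 10.585971*n^2 + 28.844343*n + 26.198073)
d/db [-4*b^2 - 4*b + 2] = -8*b - 4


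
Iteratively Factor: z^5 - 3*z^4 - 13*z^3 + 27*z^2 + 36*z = (z + 3)*(z^4 - 6*z^3 + 5*z^2 + 12*z) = (z - 4)*(z + 3)*(z^3 - 2*z^2 - 3*z) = (z - 4)*(z + 1)*(z + 3)*(z^2 - 3*z) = (z - 4)*(z - 3)*(z + 1)*(z + 3)*(z)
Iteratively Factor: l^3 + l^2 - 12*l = (l)*(l^2 + l - 12) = l*(l - 3)*(l + 4)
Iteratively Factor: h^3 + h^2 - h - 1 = (h + 1)*(h^2 - 1) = (h - 1)*(h + 1)*(h + 1)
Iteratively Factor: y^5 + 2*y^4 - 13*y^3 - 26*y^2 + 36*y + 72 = (y + 2)*(y^4 - 13*y^2 + 36) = (y + 2)*(y + 3)*(y^3 - 3*y^2 - 4*y + 12) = (y + 2)^2*(y + 3)*(y^2 - 5*y + 6) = (y - 3)*(y + 2)^2*(y + 3)*(y - 2)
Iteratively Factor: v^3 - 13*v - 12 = (v + 3)*(v^2 - 3*v - 4) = (v + 1)*(v + 3)*(v - 4)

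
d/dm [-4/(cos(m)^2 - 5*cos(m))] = 4*(5 - 2*cos(m))*sin(m)/((cos(m) - 5)^2*cos(m)^2)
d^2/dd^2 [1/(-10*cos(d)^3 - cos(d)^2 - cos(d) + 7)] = -((17*cos(d) + 4*cos(2*d) + 45*cos(3*d))*(10*cos(d)^3 + cos(d)^2 + cos(d) - 7)/2 + 2*(30*cos(d)^2 + 2*cos(d) + 1)^2*sin(d)^2)/(10*cos(d)^3 + cos(d)^2 + cos(d) - 7)^3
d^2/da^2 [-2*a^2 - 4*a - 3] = -4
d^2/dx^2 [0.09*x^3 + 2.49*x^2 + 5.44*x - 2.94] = 0.54*x + 4.98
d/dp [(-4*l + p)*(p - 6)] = -4*l + 2*p - 6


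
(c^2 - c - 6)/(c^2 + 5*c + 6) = (c - 3)/(c + 3)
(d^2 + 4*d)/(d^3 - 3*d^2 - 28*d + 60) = d*(d + 4)/(d^3 - 3*d^2 - 28*d + 60)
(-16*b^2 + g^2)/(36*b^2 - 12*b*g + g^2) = (-16*b^2 + g^2)/(36*b^2 - 12*b*g + g^2)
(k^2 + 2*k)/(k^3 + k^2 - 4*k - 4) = k/(k^2 - k - 2)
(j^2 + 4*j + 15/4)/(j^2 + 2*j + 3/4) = (2*j + 5)/(2*j + 1)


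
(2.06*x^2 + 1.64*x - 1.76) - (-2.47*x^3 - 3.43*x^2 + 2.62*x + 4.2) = 2.47*x^3 + 5.49*x^2 - 0.98*x - 5.96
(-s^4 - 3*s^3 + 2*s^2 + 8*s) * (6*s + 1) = -6*s^5 - 19*s^4 + 9*s^3 + 50*s^2 + 8*s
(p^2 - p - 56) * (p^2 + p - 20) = p^4 - 77*p^2 - 36*p + 1120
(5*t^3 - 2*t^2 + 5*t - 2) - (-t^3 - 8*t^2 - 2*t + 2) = 6*t^3 + 6*t^2 + 7*t - 4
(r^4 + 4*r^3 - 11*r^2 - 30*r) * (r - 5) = r^5 - r^4 - 31*r^3 + 25*r^2 + 150*r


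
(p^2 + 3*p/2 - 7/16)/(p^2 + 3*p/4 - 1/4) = (p + 7/4)/(p + 1)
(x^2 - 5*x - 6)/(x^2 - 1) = (x - 6)/(x - 1)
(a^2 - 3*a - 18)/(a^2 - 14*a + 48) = (a + 3)/(a - 8)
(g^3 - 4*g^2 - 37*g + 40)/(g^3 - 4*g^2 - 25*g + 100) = (g^2 - 9*g + 8)/(g^2 - 9*g + 20)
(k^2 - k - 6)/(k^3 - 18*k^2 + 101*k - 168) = (k + 2)/(k^2 - 15*k + 56)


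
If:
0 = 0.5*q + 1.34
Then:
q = -2.68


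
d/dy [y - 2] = 1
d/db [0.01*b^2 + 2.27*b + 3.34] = 0.02*b + 2.27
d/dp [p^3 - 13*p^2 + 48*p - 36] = 3*p^2 - 26*p + 48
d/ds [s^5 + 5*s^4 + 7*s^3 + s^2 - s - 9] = 5*s^4 + 20*s^3 + 21*s^2 + 2*s - 1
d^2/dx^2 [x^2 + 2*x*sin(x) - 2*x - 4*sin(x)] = -2*x*sin(x) + 4*sqrt(2)*sin(x + pi/4) + 2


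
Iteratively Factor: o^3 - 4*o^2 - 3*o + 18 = (o - 3)*(o^2 - o - 6) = (o - 3)^2*(o + 2)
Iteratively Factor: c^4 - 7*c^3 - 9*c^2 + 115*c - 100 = (c + 4)*(c^3 - 11*c^2 + 35*c - 25) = (c - 5)*(c + 4)*(c^2 - 6*c + 5) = (c - 5)^2*(c + 4)*(c - 1)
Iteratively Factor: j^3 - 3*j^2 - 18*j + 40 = (j - 2)*(j^2 - j - 20) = (j - 2)*(j + 4)*(j - 5)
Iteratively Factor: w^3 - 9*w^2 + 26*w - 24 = (w - 3)*(w^2 - 6*w + 8) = (w - 4)*(w - 3)*(w - 2)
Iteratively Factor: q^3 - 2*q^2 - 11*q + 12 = (q + 3)*(q^2 - 5*q + 4) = (q - 4)*(q + 3)*(q - 1)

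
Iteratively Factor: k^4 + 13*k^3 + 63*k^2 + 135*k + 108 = (k + 3)*(k^3 + 10*k^2 + 33*k + 36) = (k + 3)^2*(k^2 + 7*k + 12) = (k + 3)^3*(k + 4)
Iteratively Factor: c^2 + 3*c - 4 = (c + 4)*(c - 1)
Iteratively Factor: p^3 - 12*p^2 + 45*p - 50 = (p - 2)*(p^2 - 10*p + 25) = (p - 5)*(p - 2)*(p - 5)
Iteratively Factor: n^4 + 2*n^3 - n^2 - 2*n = (n - 1)*(n^3 + 3*n^2 + 2*n) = (n - 1)*(n + 2)*(n^2 + n) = (n - 1)*(n + 1)*(n + 2)*(n)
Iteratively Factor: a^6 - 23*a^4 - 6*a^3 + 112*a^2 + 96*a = (a + 4)*(a^5 - 4*a^4 - 7*a^3 + 22*a^2 + 24*a) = (a + 1)*(a + 4)*(a^4 - 5*a^3 - 2*a^2 + 24*a) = (a - 4)*(a + 1)*(a + 4)*(a^3 - a^2 - 6*a) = a*(a - 4)*(a + 1)*(a + 4)*(a^2 - a - 6) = a*(a - 4)*(a + 1)*(a + 2)*(a + 4)*(a - 3)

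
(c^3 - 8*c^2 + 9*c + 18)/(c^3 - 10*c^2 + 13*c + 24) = (c - 6)/(c - 8)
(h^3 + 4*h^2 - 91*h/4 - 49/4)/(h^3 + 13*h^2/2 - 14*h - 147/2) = (h + 1/2)/(h + 3)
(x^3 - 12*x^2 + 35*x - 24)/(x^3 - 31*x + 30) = (x^2 - 11*x + 24)/(x^2 + x - 30)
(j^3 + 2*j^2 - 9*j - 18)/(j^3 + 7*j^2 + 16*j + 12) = (j - 3)/(j + 2)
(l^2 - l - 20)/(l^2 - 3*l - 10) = (l + 4)/(l + 2)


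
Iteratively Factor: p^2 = (p)*(p)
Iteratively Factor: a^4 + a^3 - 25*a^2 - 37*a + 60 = (a - 5)*(a^3 + 6*a^2 + 5*a - 12) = (a - 5)*(a + 4)*(a^2 + 2*a - 3) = (a - 5)*(a - 1)*(a + 4)*(a + 3)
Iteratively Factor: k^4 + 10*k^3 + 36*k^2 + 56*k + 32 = (k + 2)*(k^3 + 8*k^2 + 20*k + 16) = (k + 2)^2*(k^2 + 6*k + 8) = (k + 2)^2*(k + 4)*(k + 2)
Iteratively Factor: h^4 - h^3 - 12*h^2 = (h)*(h^3 - h^2 - 12*h) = h^2*(h^2 - h - 12) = h^2*(h - 4)*(h + 3)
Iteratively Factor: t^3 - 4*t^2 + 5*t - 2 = (t - 1)*(t^2 - 3*t + 2) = (t - 2)*(t - 1)*(t - 1)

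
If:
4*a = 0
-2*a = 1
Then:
No Solution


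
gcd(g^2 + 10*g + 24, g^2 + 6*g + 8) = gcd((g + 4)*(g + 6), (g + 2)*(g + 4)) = g + 4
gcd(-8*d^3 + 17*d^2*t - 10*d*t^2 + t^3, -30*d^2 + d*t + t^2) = 1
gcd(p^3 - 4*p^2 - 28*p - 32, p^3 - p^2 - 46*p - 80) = p^2 - 6*p - 16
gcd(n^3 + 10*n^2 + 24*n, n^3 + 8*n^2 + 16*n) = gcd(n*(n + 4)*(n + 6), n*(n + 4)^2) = n^2 + 4*n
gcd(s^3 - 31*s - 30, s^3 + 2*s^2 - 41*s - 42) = s^2 - 5*s - 6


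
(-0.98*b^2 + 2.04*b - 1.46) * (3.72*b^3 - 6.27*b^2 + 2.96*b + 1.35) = -3.6456*b^5 + 13.7334*b^4 - 21.1228*b^3 + 13.8696*b^2 - 1.5676*b - 1.971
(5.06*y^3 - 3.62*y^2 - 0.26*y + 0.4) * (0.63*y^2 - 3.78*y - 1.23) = 3.1878*y^5 - 21.4074*y^4 + 7.296*y^3 + 5.6874*y^2 - 1.1922*y - 0.492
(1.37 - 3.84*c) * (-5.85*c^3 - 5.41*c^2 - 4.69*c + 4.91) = 22.464*c^4 + 12.7599*c^3 + 10.5979*c^2 - 25.2797*c + 6.7267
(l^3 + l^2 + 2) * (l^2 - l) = l^5 - l^3 + 2*l^2 - 2*l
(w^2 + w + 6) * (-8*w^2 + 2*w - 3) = -8*w^4 - 6*w^3 - 49*w^2 + 9*w - 18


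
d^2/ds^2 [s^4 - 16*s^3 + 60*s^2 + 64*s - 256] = 12*s^2 - 96*s + 120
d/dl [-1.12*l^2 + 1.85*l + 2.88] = 1.85 - 2.24*l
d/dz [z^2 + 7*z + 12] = 2*z + 7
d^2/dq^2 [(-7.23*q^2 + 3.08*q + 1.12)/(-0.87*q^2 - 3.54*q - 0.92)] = (-7.105427357601e-15*q^4 - 49.1964120000001*q^3 - 39.80772*q^2 - 5.90486399999999*q + 6.022944)/(0.658503*q^6 + 8.038278*q^5 + 34.79652*q^4 + 61.36236*q^3 + 36.79632*q^2 + 8.988768*q + 0.778688)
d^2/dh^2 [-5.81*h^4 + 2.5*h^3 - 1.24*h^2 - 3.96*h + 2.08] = -69.72*h^2 + 15.0*h - 2.48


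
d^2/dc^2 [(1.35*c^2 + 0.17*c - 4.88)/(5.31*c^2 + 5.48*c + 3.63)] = (-68.980086*c^3 - 981.711738*c^2 - 871.67367*c - 76.1555620000001)/(149.721291*c^6 + 463.543884*c^5 + 785.439801*c^4 + 798.338456*c^3 + 536.939073*c^2 + 216.628236*c + 47.832147)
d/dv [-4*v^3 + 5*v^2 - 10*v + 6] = -12*v^2 + 10*v - 10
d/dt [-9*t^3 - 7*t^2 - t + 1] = -27*t^2 - 14*t - 1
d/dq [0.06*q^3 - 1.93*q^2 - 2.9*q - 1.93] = 0.18*q^2 - 3.86*q - 2.9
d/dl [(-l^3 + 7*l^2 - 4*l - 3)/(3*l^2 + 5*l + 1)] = (-3*l^4 - 10*l^3 + 44*l^2 + 32*l + 11)/(9*l^4 + 30*l^3 + 31*l^2 + 10*l + 1)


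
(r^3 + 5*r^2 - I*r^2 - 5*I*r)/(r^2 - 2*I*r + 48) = r*(r^2 + r*(5 - I) - 5*I)/(r^2 - 2*I*r + 48)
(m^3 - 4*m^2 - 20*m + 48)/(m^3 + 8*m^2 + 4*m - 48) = (m - 6)/(m + 6)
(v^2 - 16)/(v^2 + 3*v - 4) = (v - 4)/(v - 1)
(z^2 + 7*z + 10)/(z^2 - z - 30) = (z + 2)/(z - 6)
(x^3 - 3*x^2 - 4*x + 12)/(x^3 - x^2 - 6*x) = (x - 2)/x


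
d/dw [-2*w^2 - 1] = -4*w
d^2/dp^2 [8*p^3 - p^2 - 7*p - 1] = 48*p - 2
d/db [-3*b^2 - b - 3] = -6*b - 1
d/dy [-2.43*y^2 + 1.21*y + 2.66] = 1.21 - 4.86*y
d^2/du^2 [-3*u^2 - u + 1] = -6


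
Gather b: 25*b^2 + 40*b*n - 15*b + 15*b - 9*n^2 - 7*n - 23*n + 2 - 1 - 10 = 25*b^2 + 40*b*n - 9*n^2 - 30*n - 9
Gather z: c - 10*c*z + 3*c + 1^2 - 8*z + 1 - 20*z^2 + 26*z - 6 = 4*c - 20*z^2 + z*(18 - 10*c) - 4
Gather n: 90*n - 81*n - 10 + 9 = 9*n - 1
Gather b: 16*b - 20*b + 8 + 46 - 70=-4*b - 16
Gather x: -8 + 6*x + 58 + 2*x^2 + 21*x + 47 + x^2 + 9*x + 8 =3*x^2 + 36*x + 105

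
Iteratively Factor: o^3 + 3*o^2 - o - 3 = (o + 3)*(o^2 - 1) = (o - 1)*(o + 3)*(o + 1)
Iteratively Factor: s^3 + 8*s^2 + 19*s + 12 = (s + 3)*(s^2 + 5*s + 4) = (s + 1)*(s + 3)*(s + 4)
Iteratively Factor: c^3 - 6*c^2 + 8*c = (c - 4)*(c^2 - 2*c) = (c - 4)*(c - 2)*(c)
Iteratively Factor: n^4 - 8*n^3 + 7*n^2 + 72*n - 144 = (n - 4)*(n^3 - 4*n^2 - 9*n + 36) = (n - 4)*(n + 3)*(n^2 - 7*n + 12) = (n - 4)*(n - 3)*(n + 3)*(n - 4)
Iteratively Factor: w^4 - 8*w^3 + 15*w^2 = (w - 3)*(w^3 - 5*w^2) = (w - 5)*(w - 3)*(w^2) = w*(w - 5)*(w - 3)*(w)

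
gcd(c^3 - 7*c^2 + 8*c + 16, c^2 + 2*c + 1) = c + 1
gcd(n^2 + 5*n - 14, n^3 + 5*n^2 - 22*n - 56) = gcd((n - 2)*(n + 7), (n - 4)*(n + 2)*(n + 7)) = n + 7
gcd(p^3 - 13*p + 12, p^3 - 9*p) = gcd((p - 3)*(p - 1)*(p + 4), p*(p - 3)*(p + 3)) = p - 3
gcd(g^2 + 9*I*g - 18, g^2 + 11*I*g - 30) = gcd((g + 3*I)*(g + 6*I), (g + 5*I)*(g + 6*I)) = g + 6*I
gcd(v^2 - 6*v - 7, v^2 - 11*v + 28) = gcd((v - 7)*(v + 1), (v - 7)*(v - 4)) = v - 7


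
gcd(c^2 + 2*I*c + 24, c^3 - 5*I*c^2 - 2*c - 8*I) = c - 4*I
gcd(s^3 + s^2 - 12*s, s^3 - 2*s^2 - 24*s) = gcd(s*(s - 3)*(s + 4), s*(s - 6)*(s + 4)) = s^2 + 4*s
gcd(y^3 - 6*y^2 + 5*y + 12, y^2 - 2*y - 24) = 1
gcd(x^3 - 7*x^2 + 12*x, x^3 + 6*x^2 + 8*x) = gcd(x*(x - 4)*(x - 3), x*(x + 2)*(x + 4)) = x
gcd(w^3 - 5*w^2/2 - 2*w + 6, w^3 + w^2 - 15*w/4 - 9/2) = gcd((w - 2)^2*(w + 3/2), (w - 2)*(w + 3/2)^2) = w^2 - w/2 - 3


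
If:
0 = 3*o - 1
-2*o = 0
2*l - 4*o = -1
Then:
No Solution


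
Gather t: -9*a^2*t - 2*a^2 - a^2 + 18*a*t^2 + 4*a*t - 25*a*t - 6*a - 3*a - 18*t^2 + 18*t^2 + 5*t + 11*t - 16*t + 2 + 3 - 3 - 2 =-3*a^2 + 18*a*t^2 - 9*a + t*(-9*a^2 - 21*a)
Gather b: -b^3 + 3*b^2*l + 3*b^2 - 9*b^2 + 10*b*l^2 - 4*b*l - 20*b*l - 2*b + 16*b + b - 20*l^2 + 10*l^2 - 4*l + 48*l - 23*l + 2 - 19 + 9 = -b^3 + b^2*(3*l - 6) + b*(10*l^2 - 24*l + 15) - 10*l^2 + 21*l - 8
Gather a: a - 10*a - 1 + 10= 9 - 9*a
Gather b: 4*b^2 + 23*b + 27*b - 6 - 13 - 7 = 4*b^2 + 50*b - 26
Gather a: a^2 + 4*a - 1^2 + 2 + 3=a^2 + 4*a + 4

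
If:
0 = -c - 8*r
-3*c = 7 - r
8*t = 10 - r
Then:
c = -56/25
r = 7/25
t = 243/200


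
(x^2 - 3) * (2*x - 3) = 2*x^3 - 3*x^2 - 6*x + 9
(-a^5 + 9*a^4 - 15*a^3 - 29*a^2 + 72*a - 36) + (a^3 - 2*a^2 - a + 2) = -a^5 + 9*a^4 - 14*a^3 - 31*a^2 + 71*a - 34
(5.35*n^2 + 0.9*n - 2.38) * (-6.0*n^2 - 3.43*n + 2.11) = -32.1*n^4 - 23.7505*n^3 + 22.4815*n^2 + 10.0624*n - 5.0218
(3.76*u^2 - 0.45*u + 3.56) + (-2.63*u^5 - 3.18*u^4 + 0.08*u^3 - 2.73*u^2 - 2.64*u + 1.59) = -2.63*u^5 - 3.18*u^4 + 0.08*u^3 + 1.03*u^2 - 3.09*u + 5.15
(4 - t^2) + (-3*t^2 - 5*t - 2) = -4*t^2 - 5*t + 2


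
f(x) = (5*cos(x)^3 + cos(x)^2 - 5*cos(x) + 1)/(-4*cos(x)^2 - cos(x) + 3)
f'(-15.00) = -4.03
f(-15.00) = 2.19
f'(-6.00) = 0.44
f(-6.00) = -0.94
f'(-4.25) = 1.96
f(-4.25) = 1.13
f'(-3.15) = 1923158.70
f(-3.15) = 8085.68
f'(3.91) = -3.39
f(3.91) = 1.97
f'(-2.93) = -120.90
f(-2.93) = 14.09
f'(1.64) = 1.59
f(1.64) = 0.44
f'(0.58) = 1.55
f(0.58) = -0.70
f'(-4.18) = 2.10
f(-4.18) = 1.27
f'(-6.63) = -0.56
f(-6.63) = -0.91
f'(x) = (-8*sin(x)*cos(x) - sin(x))*(5*cos(x)^3 + cos(x)^2 - 5*cos(x) + 1)/(-4*cos(x)^2 - cos(x) + 3)^2 + (-15*sin(x)*cos(x)^2 - 2*sin(x)*cos(x) + 5*sin(x))/(-4*cos(x)^2 - cos(x) + 3)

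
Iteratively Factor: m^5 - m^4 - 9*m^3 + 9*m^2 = (m)*(m^4 - m^3 - 9*m^2 + 9*m) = m^2*(m^3 - m^2 - 9*m + 9) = m^2*(m - 1)*(m^2 - 9) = m^2*(m - 1)*(m + 3)*(m - 3)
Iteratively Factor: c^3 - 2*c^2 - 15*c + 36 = (c - 3)*(c^2 + c - 12) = (c - 3)^2*(c + 4)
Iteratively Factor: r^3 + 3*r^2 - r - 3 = (r + 1)*(r^2 + 2*r - 3) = (r + 1)*(r + 3)*(r - 1)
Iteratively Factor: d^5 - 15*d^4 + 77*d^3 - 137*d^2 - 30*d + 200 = (d - 5)*(d^4 - 10*d^3 + 27*d^2 - 2*d - 40) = (d - 5)^2*(d^3 - 5*d^2 + 2*d + 8) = (d - 5)^2*(d - 4)*(d^2 - d - 2) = (d - 5)^2*(d - 4)*(d - 2)*(d + 1)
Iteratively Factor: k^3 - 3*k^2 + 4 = (k + 1)*(k^2 - 4*k + 4) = (k - 2)*(k + 1)*(k - 2)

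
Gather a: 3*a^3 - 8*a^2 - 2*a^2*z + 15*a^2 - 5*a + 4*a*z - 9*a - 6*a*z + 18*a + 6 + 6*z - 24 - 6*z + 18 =3*a^3 + a^2*(7 - 2*z) + a*(4 - 2*z)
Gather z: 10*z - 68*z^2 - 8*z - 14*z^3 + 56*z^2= -14*z^3 - 12*z^2 + 2*z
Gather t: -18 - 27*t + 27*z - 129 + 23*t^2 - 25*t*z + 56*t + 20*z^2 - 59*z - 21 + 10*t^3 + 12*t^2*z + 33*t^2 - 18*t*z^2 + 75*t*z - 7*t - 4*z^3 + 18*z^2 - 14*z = 10*t^3 + t^2*(12*z + 56) + t*(-18*z^2 + 50*z + 22) - 4*z^3 + 38*z^2 - 46*z - 168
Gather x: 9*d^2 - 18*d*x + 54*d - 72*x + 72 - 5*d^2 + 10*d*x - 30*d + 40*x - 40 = 4*d^2 + 24*d + x*(-8*d - 32) + 32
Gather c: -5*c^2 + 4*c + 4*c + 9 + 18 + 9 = -5*c^2 + 8*c + 36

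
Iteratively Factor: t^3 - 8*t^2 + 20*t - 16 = (t - 2)*(t^2 - 6*t + 8) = (t - 2)^2*(t - 4)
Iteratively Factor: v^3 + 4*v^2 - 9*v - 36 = (v - 3)*(v^2 + 7*v + 12) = (v - 3)*(v + 3)*(v + 4)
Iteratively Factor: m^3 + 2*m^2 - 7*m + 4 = (m - 1)*(m^2 + 3*m - 4) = (m - 1)^2*(m + 4)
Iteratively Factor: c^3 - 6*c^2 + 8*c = (c)*(c^2 - 6*c + 8) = c*(c - 4)*(c - 2)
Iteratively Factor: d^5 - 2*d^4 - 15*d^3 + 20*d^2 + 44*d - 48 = (d - 4)*(d^4 + 2*d^3 - 7*d^2 - 8*d + 12) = (d - 4)*(d - 1)*(d^3 + 3*d^2 - 4*d - 12) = (d - 4)*(d - 2)*(d - 1)*(d^2 + 5*d + 6) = (d - 4)*(d - 2)*(d - 1)*(d + 2)*(d + 3)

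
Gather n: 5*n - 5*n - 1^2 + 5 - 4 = 0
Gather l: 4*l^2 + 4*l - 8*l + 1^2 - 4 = 4*l^2 - 4*l - 3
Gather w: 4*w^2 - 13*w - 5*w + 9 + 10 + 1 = 4*w^2 - 18*w + 20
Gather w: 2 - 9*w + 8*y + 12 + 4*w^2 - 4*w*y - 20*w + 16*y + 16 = 4*w^2 + w*(-4*y - 29) + 24*y + 30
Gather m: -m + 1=1 - m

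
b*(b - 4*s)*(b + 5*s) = b^3 + b^2*s - 20*b*s^2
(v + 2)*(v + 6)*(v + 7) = v^3 + 15*v^2 + 68*v + 84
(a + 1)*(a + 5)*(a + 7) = a^3 + 13*a^2 + 47*a + 35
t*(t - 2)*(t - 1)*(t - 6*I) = t^4 - 3*t^3 - 6*I*t^3 + 2*t^2 + 18*I*t^2 - 12*I*t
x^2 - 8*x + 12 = (x - 6)*(x - 2)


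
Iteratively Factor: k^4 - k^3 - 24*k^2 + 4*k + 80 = (k - 2)*(k^3 + k^2 - 22*k - 40) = (k - 5)*(k - 2)*(k^2 + 6*k + 8) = (k - 5)*(k - 2)*(k + 4)*(k + 2)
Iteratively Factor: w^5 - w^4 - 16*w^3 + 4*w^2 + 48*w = (w)*(w^4 - w^3 - 16*w^2 + 4*w + 48) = w*(w + 3)*(w^3 - 4*w^2 - 4*w + 16) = w*(w - 4)*(w + 3)*(w^2 - 4) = w*(w - 4)*(w + 2)*(w + 3)*(w - 2)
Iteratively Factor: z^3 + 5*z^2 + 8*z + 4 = (z + 2)*(z^2 + 3*z + 2) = (z + 2)^2*(z + 1)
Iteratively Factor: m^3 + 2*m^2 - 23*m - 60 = (m + 4)*(m^2 - 2*m - 15) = (m + 3)*(m + 4)*(m - 5)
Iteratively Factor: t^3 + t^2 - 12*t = (t + 4)*(t^2 - 3*t) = t*(t + 4)*(t - 3)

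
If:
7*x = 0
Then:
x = 0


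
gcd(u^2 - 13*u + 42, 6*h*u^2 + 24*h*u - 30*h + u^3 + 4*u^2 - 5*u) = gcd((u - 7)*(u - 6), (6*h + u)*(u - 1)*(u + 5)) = 1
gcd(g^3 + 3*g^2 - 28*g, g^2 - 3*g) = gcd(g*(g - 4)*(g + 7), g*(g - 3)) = g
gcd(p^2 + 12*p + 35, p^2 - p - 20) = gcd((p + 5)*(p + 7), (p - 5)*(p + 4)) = 1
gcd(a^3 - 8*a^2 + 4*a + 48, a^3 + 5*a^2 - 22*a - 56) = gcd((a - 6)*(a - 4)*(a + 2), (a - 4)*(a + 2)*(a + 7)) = a^2 - 2*a - 8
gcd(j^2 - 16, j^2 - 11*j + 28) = j - 4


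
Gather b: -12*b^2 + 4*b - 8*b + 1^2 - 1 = -12*b^2 - 4*b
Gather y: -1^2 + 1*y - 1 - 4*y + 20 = 18 - 3*y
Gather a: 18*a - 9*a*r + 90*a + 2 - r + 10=a*(108 - 9*r) - r + 12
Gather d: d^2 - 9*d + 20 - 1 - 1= d^2 - 9*d + 18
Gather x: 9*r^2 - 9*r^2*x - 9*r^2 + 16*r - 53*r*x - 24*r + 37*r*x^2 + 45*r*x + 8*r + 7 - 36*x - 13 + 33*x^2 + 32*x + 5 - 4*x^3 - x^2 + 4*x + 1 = -4*x^3 + x^2*(37*r + 32) + x*(-9*r^2 - 8*r)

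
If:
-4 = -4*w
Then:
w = 1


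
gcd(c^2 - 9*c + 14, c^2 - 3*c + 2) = c - 2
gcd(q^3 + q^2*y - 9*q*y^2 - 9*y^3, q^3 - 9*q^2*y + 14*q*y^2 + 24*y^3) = q + y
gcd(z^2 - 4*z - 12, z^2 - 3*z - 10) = z + 2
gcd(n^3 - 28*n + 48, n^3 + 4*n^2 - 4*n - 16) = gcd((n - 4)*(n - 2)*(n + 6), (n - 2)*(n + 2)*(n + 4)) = n - 2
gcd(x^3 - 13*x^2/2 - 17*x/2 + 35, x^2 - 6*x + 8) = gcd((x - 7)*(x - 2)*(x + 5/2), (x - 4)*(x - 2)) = x - 2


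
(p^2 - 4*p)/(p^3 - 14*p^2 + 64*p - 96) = p/(p^2 - 10*p + 24)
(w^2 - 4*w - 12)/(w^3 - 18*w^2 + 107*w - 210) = (w + 2)/(w^2 - 12*w + 35)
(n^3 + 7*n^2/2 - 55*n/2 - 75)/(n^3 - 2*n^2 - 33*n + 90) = (n + 5/2)/(n - 3)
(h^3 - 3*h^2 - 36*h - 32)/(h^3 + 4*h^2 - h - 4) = (h - 8)/(h - 1)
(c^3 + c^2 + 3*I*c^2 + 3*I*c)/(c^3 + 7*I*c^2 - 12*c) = (c + 1)/(c + 4*I)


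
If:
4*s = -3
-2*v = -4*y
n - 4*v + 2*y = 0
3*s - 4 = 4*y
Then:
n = -75/8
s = -3/4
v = -25/8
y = -25/16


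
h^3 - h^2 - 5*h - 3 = (h - 3)*(h + 1)^2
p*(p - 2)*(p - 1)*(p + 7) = p^4 + 4*p^3 - 19*p^2 + 14*p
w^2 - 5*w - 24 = (w - 8)*(w + 3)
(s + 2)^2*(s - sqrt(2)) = s^3 - sqrt(2)*s^2 + 4*s^2 - 4*sqrt(2)*s + 4*s - 4*sqrt(2)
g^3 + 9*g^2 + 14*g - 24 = (g - 1)*(g + 4)*(g + 6)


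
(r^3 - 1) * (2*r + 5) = 2*r^4 + 5*r^3 - 2*r - 5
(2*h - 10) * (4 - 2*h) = -4*h^2 + 28*h - 40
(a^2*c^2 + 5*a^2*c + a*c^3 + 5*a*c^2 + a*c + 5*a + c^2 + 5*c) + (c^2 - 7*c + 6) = a^2*c^2 + 5*a^2*c + a*c^3 + 5*a*c^2 + a*c + 5*a + 2*c^2 - 2*c + 6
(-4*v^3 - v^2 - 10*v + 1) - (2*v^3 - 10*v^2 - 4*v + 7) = -6*v^3 + 9*v^2 - 6*v - 6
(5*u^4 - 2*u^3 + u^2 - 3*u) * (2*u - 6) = 10*u^5 - 34*u^4 + 14*u^3 - 12*u^2 + 18*u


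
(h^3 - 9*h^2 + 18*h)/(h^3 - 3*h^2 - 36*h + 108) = h/(h + 6)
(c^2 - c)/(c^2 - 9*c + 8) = c/(c - 8)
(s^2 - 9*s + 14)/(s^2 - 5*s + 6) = (s - 7)/(s - 3)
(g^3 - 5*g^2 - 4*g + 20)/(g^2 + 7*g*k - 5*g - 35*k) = (g^2 - 4)/(g + 7*k)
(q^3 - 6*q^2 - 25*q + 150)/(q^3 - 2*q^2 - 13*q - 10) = (q^2 - q - 30)/(q^2 + 3*q + 2)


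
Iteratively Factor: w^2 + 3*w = (w)*(w + 3)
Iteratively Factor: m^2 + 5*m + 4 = (m + 1)*(m + 4)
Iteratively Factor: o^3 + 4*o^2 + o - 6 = (o + 2)*(o^2 + 2*o - 3) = (o + 2)*(o + 3)*(o - 1)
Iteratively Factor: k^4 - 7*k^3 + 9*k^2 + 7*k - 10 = (k + 1)*(k^3 - 8*k^2 + 17*k - 10) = (k - 2)*(k + 1)*(k^2 - 6*k + 5) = (k - 5)*(k - 2)*(k + 1)*(k - 1)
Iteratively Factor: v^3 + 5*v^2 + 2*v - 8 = (v + 2)*(v^2 + 3*v - 4) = (v + 2)*(v + 4)*(v - 1)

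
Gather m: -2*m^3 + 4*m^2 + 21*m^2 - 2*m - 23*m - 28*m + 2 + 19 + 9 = -2*m^3 + 25*m^2 - 53*m + 30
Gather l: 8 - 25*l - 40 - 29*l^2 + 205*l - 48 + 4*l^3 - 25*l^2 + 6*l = 4*l^3 - 54*l^2 + 186*l - 80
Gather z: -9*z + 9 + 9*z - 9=0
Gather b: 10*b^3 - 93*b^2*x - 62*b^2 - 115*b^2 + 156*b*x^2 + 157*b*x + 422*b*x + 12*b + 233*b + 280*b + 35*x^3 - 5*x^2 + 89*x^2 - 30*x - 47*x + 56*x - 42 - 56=10*b^3 + b^2*(-93*x - 177) + b*(156*x^2 + 579*x + 525) + 35*x^3 + 84*x^2 - 21*x - 98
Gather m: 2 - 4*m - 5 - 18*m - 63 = -22*m - 66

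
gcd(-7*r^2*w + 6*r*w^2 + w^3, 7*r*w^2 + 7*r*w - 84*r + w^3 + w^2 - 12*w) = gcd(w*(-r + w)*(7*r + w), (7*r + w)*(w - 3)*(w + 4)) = 7*r + w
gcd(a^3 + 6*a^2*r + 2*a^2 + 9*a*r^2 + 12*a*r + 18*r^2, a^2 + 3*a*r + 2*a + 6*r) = a^2 + 3*a*r + 2*a + 6*r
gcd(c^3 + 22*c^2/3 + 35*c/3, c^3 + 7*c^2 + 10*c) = c^2 + 5*c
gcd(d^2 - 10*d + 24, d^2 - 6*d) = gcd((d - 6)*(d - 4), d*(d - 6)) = d - 6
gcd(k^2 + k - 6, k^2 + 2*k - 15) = 1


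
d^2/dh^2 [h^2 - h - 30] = 2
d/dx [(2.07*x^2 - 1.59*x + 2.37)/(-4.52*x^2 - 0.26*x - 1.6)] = (-7.725*x^2 + 14.8008*x + 3.1602)/(20.4304*x^4 + 2.3504*x^3 + 14.5316*x^2 + 0.832*x + 2.56)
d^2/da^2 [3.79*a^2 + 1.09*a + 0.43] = 7.58000000000000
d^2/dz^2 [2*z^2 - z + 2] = 4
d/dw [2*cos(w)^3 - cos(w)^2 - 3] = 2*(1 - 3*cos(w))*sin(w)*cos(w)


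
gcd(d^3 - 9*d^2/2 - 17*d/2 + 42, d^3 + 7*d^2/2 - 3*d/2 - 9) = d + 3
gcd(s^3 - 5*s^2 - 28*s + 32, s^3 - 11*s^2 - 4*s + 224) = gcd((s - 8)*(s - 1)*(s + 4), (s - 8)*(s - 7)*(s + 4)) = s^2 - 4*s - 32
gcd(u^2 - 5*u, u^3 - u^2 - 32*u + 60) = u - 5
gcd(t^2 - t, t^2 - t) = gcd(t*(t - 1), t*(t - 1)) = t^2 - t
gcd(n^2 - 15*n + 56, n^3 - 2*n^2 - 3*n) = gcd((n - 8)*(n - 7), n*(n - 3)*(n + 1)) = 1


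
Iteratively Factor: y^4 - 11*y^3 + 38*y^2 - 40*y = (y)*(y^3 - 11*y^2 + 38*y - 40) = y*(y - 5)*(y^2 - 6*y + 8) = y*(y - 5)*(y - 2)*(y - 4)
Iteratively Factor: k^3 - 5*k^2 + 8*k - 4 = (k - 2)*(k^2 - 3*k + 2) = (k - 2)*(k - 1)*(k - 2)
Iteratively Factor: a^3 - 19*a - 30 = (a - 5)*(a^2 + 5*a + 6) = (a - 5)*(a + 2)*(a + 3)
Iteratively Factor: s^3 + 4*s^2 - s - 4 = (s + 4)*(s^2 - 1) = (s - 1)*(s + 4)*(s + 1)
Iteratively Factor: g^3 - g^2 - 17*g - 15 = (g - 5)*(g^2 + 4*g + 3) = (g - 5)*(g + 3)*(g + 1)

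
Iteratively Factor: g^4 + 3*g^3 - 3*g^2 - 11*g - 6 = (g + 3)*(g^3 - 3*g - 2) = (g + 1)*(g + 3)*(g^2 - g - 2) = (g - 2)*(g + 1)*(g + 3)*(g + 1)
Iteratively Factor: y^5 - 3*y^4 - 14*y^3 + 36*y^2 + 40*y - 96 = (y - 2)*(y^4 - y^3 - 16*y^2 + 4*y + 48) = (y - 2)^2*(y^3 + y^2 - 14*y - 24) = (y - 2)^2*(y + 2)*(y^2 - y - 12) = (y - 4)*(y - 2)^2*(y + 2)*(y + 3)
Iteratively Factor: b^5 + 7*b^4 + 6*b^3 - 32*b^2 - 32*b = (b + 1)*(b^4 + 6*b^3 - 32*b) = (b - 2)*(b + 1)*(b^3 + 8*b^2 + 16*b) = (b - 2)*(b + 1)*(b + 4)*(b^2 + 4*b) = (b - 2)*(b + 1)*(b + 4)^2*(b)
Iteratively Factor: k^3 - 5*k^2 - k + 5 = (k - 1)*(k^2 - 4*k - 5) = (k - 1)*(k + 1)*(k - 5)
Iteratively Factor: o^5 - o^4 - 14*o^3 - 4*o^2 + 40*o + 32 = (o + 2)*(o^4 - 3*o^3 - 8*o^2 + 12*o + 16) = (o + 2)^2*(o^3 - 5*o^2 + 2*o + 8) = (o - 2)*(o + 2)^2*(o^2 - 3*o - 4) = (o - 4)*(o - 2)*(o + 2)^2*(o + 1)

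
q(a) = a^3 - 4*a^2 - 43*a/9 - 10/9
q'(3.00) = -1.78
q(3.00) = -24.44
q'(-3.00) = 46.22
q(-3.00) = -49.78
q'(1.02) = -9.82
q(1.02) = -9.08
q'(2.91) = -2.65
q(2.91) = -24.24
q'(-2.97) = 45.44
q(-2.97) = -48.40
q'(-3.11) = 49.12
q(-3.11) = -55.02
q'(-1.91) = 21.45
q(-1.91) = -13.55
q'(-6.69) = 183.01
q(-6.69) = -447.59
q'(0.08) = -5.40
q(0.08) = -1.52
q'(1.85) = -9.31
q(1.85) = -17.31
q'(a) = 3*a^2 - 8*a - 43/9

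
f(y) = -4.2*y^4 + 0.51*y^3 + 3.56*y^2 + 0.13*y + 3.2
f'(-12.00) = 29165.41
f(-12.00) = -87458.20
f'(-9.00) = 12307.18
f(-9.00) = -27637.60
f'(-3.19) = 538.34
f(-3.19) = -412.47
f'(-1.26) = 27.19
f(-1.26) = -2.92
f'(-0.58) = -0.21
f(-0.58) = 3.75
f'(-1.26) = 27.19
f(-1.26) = -2.92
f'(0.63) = 1.02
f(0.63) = 4.16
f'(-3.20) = 543.52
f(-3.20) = -417.88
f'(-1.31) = 31.20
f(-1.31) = -4.38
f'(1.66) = -60.68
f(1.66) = -16.33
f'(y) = -16.8*y^3 + 1.53*y^2 + 7.12*y + 0.13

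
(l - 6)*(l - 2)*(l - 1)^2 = l^4 - 10*l^3 + 29*l^2 - 32*l + 12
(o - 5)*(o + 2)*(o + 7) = o^3 + 4*o^2 - 31*o - 70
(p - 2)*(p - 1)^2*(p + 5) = p^4 + p^3 - 15*p^2 + 23*p - 10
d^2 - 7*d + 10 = (d - 5)*(d - 2)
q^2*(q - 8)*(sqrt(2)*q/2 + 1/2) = sqrt(2)*q^4/2 - 4*sqrt(2)*q^3 + q^3/2 - 4*q^2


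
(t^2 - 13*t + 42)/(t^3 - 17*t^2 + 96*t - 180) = (t - 7)/(t^2 - 11*t + 30)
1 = 1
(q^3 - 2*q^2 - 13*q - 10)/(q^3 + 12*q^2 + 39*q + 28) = (q^2 - 3*q - 10)/(q^2 + 11*q + 28)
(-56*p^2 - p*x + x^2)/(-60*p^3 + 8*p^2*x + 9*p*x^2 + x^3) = (-56*p^2 - p*x + x^2)/(-60*p^3 + 8*p^2*x + 9*p*x^2 + x^3)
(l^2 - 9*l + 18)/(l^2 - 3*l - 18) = (l - 3)/(l + 3)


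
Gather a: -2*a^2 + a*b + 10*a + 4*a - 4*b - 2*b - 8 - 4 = -2*a^2 + a*(b + 14) - 6*b - 12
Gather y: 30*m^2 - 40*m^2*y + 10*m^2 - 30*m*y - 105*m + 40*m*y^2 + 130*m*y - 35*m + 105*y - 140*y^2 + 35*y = 40*m^2 - 140*m + y^2*(40*m - 140) + y*(-40*m^2 + 100*m + 140)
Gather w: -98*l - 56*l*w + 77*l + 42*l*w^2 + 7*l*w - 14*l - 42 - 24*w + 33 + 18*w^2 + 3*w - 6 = -35*l + w^2*(42*l + 18) + w*(-49*l - 21) - 15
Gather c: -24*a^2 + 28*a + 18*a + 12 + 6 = -24*a^2 + 46*a + 18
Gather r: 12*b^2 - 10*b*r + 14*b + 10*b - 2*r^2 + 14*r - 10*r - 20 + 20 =12*b^2 + 24*b - 2*r^2 + r*(4 - 10*b)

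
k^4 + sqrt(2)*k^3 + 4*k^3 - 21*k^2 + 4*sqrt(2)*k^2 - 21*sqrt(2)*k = k*(k - 3)*(k + 7)*(k + sqrt(2))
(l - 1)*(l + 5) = l^2 + 4*l - 5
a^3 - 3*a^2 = a^2*(a - 3)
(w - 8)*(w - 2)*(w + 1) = w^3 - 9*w^2 + 6*w + 16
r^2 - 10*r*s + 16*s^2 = (r - 8*s)*(r - 2*s)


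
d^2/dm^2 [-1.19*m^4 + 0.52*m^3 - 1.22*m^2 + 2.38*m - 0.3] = -14.28*m^2 + 3.12*m - 2.44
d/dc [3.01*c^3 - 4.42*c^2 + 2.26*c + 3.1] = 9.03*c^2 - 8.84*c + 2.26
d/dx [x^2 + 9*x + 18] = 2*x + 9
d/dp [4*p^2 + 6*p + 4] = 8*p + 6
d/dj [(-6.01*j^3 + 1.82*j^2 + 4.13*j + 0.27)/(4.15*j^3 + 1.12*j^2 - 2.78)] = (-1.4210854715202e-14*j^5 - 14.2842*j^4 - 34.279*j^3 + 42.1363*j^2 - 10.724*j - 11.4814)/(17.2225*j^6 + 9.296*j^5 + 1.2544*j^4 - 23.074*j^3 - 6.2272*j^2 + 7.7284)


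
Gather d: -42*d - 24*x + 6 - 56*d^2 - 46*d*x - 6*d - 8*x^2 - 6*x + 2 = -56*d^2 + d*(-46*x - 48) - 8*x^2 - 30*x + 8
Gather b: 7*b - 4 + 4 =7*b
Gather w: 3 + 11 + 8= 22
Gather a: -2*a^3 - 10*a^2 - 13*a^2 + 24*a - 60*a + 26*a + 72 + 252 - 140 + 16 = -2*a^3 - 23*a^2 - 10*a + 200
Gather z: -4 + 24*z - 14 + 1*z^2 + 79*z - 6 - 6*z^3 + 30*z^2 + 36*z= -6*z^3 + 31*z^2 + 139*z - 24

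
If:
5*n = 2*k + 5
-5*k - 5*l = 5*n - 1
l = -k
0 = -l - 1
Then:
No Solution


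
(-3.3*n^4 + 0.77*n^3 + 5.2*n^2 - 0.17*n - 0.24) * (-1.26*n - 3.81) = 4.158*n^5 + 11.6028*n^4 - 9.4857*n^3 - 19.5978*n^2 + 0.9501*n + 0.9144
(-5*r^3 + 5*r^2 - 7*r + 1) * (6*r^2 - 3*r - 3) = -30*r^5 + 45*r^4 - 42*r^3 + 12*r^2 + 18*r - 3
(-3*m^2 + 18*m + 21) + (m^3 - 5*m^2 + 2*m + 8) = m^3 - 8*m^2 + 20*m + 29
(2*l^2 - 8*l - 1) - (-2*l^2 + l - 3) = 4*l^2 - 9*l + 2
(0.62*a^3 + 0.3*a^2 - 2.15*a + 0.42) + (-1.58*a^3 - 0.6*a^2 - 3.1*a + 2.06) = -0.96*a^3 - 0.3*a^2 - 5.25*a + 2.48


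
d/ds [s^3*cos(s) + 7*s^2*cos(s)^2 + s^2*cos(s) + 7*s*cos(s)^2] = -s^3*sin(s) - s^2*sin(s) - 7*s^2*sin(2*s) + 3*s^2*cos(s) + 2*s*cos(s) + 7*sqrt(2)*s*cos(2*s + pi/4) + 7*s + 7*cos(2*s)/2 + 7/2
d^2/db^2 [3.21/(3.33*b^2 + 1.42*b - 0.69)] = (-71.190738*b^2 - 30.357612*b + 3.21*(6.66*b + 1.42)*(13.32*b + 2.84) + 14.751234)/(3.33*b^2 + 1.42*b - 0.69)^3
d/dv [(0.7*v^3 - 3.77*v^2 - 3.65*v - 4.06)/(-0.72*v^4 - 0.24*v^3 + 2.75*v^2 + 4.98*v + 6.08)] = (0.504*v^6 - 5.4288*v^5 - 6.8638*v^4 - 6.4728*v^3 + 1.10769999999999*v^2 - 23.5132*v - 1.9732)/(0.5184*v^8 + 0.3456*v^7 - 3.9024*v^6 - 8.4912*v^5 - 3.5831*v^4 + 24.4716*v^3 + 58.2404*v^2 + 60.5568*v + 36.9664)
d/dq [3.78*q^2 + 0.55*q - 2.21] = 7.56*q + 0.55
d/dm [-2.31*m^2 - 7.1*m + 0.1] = -4.62*m - 7.1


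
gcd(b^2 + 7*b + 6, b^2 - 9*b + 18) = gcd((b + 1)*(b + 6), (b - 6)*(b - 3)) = 1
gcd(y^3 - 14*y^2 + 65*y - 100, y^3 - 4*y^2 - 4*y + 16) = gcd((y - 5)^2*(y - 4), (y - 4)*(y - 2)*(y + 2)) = y - 4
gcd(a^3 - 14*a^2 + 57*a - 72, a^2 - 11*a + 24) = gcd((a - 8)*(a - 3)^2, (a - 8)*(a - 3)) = a^2 - 11*a + 24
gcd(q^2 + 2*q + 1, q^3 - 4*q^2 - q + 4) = q + 1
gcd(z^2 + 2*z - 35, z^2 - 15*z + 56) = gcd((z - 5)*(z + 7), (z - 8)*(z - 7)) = 1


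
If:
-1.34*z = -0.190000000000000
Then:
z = 0.14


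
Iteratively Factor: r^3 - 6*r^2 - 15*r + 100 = (r - 5)*(r^2 - r - 20) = (r - 5)^2*(r + 4)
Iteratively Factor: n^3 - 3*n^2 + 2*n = (n - 1)*(n^2 - 2*n) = (n - 2)*(n - 1)*(n)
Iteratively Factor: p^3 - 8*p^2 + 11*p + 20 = (p - 5)*(p^2 - 3*p - 4) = (p - 5)*(p + 1)*(p - 4)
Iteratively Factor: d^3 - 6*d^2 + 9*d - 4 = (d - 1)*(d^2 - 5*d + 4) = (d - 1)^2*(d - 4)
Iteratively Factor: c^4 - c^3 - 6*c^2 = (c)*(c^3 - c^2 - 6*c) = c*(c - 3)*(c^2 + 2*c) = c^2*(c - 3)*(c + 2)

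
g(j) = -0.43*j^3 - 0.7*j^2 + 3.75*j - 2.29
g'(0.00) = 3.75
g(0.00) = -2.29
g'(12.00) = -198.81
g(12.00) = -801.13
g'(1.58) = -1.68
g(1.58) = 0.19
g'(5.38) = -41.12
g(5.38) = -69.34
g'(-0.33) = 4.07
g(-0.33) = -3.59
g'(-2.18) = 0.67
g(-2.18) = -9.34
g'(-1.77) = 2.19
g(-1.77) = -8.74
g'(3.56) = -17.58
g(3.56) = -17.21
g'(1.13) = 0.52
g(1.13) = 0.43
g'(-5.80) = -31.53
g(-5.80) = 36.31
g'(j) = -1.29*j^2 - 1.4*j + 3.75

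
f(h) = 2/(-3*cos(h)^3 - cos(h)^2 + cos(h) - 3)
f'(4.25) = -0.02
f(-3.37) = -0.93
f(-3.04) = -0.98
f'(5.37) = 0.48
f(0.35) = -0.37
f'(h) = 2*(-9*sin(h)*cos(h)^2 - 2*sin(h)*cos(h) + sin(h))/(-3*cos(h)^3 - cos(h)^2 + cos(h) - 3)^2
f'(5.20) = 0.36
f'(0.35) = -0.21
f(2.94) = -0.94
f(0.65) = -0.46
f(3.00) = -0.97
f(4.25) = -0.59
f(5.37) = -0.58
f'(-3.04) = 0.29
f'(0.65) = -0.40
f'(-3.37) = -0.55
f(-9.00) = -0.81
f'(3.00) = -0.39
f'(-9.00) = 0.63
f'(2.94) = -0.51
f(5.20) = -0.65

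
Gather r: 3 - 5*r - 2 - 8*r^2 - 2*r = -8*r^2 - 7*r + 1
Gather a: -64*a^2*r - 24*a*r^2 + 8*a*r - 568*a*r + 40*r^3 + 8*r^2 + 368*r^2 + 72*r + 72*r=-64*a^2*r + a*(-24*r^2 - 560*r) + 40*r^3 + 376*r^2 + 144*r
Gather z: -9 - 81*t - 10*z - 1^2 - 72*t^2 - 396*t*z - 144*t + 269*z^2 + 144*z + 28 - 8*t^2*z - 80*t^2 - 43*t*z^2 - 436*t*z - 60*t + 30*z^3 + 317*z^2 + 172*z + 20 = -152*t^2 - 285*t + 30*z^3 + z^2*(586 - 43*t) + z*(-8*t^2 - 832*t + 306) + 38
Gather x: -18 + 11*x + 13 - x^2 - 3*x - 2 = -x^2 + 8*x - 7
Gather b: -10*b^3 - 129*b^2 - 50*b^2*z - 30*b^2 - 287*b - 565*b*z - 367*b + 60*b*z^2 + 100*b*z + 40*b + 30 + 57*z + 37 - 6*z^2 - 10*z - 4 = -10*b^3 + b^2*(-50*z - 159) + b*(60*z^2 - 465*z - 614) - 6*z^2 + 47*z + 63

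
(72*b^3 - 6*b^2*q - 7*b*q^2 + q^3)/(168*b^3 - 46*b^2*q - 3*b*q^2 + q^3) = (3*b + q)/(7*b + q)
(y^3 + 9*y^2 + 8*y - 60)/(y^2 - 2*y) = y + 11 + 30/y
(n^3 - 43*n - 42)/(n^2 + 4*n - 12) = (n^2 - 6*n - 7)/(n - 2)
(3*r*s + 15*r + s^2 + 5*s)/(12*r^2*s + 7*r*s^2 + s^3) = (s + 5)/(s*(4*r + s))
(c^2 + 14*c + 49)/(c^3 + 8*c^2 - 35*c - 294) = 1/(c - 6)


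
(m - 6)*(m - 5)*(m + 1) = m^3 - 10*m^2 + 19*m + 30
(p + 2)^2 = p^2 + 4*p + 4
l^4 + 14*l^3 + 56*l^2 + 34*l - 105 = (l - 1)*(l + 3)*(l + 5)*(l + 7)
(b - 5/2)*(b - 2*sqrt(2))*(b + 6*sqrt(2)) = b^3 - 5*b^2/2 + 4*sqrt(2)*b^2 - 24*b - 10*sqrt(2)*b + 60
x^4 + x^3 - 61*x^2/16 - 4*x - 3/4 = (x - 2)*(x + 1/4)*(x + 3/4)*(x + 2)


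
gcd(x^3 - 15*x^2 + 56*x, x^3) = x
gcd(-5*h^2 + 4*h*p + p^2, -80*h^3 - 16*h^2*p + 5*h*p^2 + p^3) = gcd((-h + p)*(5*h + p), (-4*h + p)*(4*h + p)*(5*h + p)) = 5*h + p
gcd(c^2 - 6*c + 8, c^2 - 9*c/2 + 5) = c - 2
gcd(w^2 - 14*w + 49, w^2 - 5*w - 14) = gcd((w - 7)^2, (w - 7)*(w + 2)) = w - 7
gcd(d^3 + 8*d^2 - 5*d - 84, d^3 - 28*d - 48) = d + 4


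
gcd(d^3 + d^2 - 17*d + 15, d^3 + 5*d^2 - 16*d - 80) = d + 5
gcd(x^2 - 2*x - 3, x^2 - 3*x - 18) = 1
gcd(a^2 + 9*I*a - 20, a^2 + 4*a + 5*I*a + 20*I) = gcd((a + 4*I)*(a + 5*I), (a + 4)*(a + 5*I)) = a + 5*I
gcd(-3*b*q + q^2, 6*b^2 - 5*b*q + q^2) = -3*b + q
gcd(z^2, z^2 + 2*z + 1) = 1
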